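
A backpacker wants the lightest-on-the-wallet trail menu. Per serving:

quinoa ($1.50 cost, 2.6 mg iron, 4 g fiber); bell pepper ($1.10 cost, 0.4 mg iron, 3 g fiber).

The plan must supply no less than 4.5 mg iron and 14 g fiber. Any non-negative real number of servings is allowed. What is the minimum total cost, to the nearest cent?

A basic optimal solution has at most two foods positive. Try each food alone and each pair with both targets met exactly.
quinoa only: max(4.5/2.6, 14/4) = 3.5 servings → $5.25.
bell pepper only: max(4.5/0.4, 14/3) = 11.25 servings → $12.38.
quinoa + bell pepper with both tight: 1.274 servings and 2.968 servings → $5.18.
The minimum over all feasible corners is $5.18.

$5.18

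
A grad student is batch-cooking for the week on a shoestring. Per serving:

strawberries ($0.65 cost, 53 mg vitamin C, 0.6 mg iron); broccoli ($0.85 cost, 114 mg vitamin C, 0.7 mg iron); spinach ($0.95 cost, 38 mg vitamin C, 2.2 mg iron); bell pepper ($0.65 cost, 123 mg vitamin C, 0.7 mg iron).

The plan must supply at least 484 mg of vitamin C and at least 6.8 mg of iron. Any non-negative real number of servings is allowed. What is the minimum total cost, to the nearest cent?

$4.09

strawberries only: max(484/53, 6.8/0.6) = 11.33 servings → $7.37.
broccoli only: max(484/114, 6.8/0.7) = 9.714 servings → $8.26.
spinach only: max(484/38, 6.8/2.2) = 12.74 servings → $12.10.
bell pepper only: max(484/123, 6.8/0.7) = 9.714 servings → $6.31.
strawberries + broccoli: intersection lies outside the first quadrant.
strawberries + spinach with both tight: 8.597 servings and 0.7463 servings → $6.30.
strawberries + bell pepper with both targets exact would need a negative amount; discard.
broccoli + spinach with both tight: 3.597 servings and 1.946 servings → $4.91.
broccoli + bell pepper with both targets exact would need a negative amount; discard.
spinach + bell pepper with both tight: 2.039 servings and 3.305 servings → $4.09.
Cheapest feasible corner: $4.09.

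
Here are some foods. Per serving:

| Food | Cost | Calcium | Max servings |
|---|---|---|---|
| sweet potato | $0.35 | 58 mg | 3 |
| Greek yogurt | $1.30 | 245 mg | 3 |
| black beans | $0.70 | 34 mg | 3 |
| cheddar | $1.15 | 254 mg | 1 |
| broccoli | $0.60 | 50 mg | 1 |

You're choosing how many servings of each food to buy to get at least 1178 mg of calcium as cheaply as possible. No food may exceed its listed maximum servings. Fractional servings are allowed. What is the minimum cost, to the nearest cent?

$6.28

Cost per mg of calcium: cheddar $0.0045, Greek yogurt $0.0053, sweet potato $0.0060, broccoli $0.0120, black beans $0.0206.
Take 1 serving of cheddar: +254.0 mg calcium for $1.15 (total $1.15, still need 924.0 mg).
Take 3 servings of Greek yogurt: +735.0 mg calcium for $3.90 (total $5.05, still need 189.0 mg).
Take 3 servings of sweet potato: +174.0 mg calcium for $1.05 (total $6.10, still need 15.0 mg).
Take 0.3 servings of broccoli: +15.0 mg calcium for $0.18 (total $6.28, still need 0.0 mg).
Greedy by cheapest-per-mg is optimal for a single linear constraint, so the minimum cost is $6.28.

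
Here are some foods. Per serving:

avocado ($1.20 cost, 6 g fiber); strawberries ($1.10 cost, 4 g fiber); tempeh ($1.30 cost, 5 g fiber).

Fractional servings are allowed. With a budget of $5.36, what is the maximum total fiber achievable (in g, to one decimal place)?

Fiber per dollar: avocado 5, tempeh 3.846, strawberries 3.636.
With no serving limits, spend the whole cost allowance on avocado: $5.36 / $1.20 × 6 g = 26.8 g.

26.8 g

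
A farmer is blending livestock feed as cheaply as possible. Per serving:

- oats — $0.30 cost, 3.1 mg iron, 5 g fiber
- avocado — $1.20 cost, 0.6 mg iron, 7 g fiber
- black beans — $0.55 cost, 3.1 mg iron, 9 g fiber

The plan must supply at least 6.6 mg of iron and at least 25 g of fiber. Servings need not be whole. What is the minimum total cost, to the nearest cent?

$1.50

A basic optimal solution has at most two foods positive. Try each food alone and each pair with both targets met exactly.
oats only: max(6.6/3.1, 25/5) = 5 servings → $1.50.
avocado only: max(6.6/0.6, 25/7) = 11 servings → $13.20.
black beans only: max(6.6/3.1, 25/9) = 2.778 servings → $1.53.
oats + avocado with both tight: 1.668 servings and 2.38 servings → $3.36.
oats + black beans with both targets exact would need a negative amount; discard.
avocado + black beans with both tight: 1.11 servings and 1.914 servings → $2.39.
The minimum over all feasible corners is $1.50.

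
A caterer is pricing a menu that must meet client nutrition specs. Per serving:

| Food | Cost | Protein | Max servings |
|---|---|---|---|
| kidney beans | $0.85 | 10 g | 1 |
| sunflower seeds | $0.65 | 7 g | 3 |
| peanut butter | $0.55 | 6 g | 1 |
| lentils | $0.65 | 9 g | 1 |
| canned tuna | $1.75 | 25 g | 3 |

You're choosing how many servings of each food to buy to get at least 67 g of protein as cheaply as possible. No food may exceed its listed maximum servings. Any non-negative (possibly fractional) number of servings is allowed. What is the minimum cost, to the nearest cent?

$4.69

Cost per g of protein: canned tuna $0.0700, lentils $0.0722, kidney beans $0.0850, peanut butter $0.0917, sunflower seeds $0.0929.
Take 2.68 servings of canned tuna: +67.0 g protein for $4.69 (total $4.69, still need 0.0 g).
Filling from the cheapest source first is optimal under one linear minimum: $4.69.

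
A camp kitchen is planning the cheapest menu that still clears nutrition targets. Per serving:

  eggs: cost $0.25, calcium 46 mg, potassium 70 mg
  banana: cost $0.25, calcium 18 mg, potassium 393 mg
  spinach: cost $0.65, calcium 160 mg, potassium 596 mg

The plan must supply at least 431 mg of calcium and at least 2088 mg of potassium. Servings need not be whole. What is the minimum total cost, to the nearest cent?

$2.01

For a min-cost LP with two ≥-constraints, a basic feasible solution has at most two positive variables.
eggs only: max(431/46, 2088/70) = 29.83 servings → $7.46.
banana only: max(431/18, 2088/393) = 23.94 servings → $5.99.
spinach only: max(431/160, 2088/596) = 3.503 servings → $2.28.
eggs + banana with both tight: 7.837 servings and 3.917 servings → $2.94.
eggs + spinach with both targets exact would need a negative amount; discard.
banana + spinach with both tight: 1.48 servings and 2.527 servings → $2.01.
So the least-cost plan costs $2.01.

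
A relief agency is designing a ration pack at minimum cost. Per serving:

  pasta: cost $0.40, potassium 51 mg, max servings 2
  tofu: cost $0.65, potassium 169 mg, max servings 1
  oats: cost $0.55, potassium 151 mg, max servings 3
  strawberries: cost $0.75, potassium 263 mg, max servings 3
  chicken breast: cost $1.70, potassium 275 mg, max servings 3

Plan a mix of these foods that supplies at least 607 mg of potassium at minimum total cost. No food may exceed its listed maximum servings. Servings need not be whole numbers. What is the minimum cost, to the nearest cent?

$1.73

Cost per mg of potassium: strawberries $0.0029, oats $0.0036, tofu $0.0038, chicken breast $0.0062, pasta $0.0078.
Take 2.308 servings of strawberries: +607.0 mg potassium for $1.73 (total $1.73, still need 0.0 mg).
Filling from the cheapest source first is optimal under one linear minimum: $1.73.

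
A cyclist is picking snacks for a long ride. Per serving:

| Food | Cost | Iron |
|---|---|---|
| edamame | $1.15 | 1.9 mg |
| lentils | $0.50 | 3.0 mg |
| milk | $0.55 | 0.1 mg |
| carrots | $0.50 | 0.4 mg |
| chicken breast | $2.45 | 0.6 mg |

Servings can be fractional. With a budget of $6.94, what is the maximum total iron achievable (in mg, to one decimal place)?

Iron per dollar: lentils 6, edamame 1.652, carrots 0.8, chicken breast 0.2449, milk 0.1818.
With no serving limits, spend the whole cost allowance on lentils: $6.94 / $0.50 × 3.0 mg = 41.6 mg.

41.6 mg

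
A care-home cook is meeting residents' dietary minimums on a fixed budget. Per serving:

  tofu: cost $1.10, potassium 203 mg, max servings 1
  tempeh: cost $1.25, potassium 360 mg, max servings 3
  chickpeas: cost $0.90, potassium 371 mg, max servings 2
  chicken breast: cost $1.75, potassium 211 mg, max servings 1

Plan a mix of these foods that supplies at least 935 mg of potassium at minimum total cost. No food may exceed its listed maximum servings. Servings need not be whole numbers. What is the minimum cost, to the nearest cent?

$2.47

Cost per mg of potassium: chickpeas $0.0024, tempeh $0.0035, tofu $0.0054, chicken breast $0.0083.
Take 2 servings of chickpeas: +742.0 mg potassium for $1.80 (total $1.80, still need 193.0 mg).
Take 0.5361 servings of tempeh: +193.0 mg potassium for $0.67 (total $2.47, still need 0.0 mg).
Filling from the cheapest source first is optimal under one linear minimum: $2.47.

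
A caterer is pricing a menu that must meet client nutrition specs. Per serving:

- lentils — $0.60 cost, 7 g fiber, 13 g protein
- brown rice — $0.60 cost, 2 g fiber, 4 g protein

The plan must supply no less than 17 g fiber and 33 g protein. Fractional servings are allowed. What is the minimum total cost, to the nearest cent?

$1.52

This is a tiny linear program; its minimum lies at a vertex of the feasible set. List the vertices and price them.
lentils only: max(17/7, 33/13) = 2.538 servings → $1.52.
brown rice only: max(17/2, 33/4) = 8.5 servings → $5.10.
lentils + brown rice with both tight: 1 serving and 5 servings → $3.60.
So the least-cost plan costs $1.52.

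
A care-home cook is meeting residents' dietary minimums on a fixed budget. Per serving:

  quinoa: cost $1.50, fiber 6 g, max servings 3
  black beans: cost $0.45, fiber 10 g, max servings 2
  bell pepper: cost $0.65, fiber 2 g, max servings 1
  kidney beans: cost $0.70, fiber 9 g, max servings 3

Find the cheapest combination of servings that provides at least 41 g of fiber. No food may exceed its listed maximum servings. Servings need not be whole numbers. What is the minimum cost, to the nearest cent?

$2.53

Cost per g of fiber: black beans $0.0450, kidney beans $0.0778, quinoa $0.2500, bell pepper $0.3250.
Take 2 servings of black beans: +20.0 g fiber for $0.90 (total $0.90, still need 21.0 g).
Take 2.333 servings of kidney beans: +21.0 g fiber for $1.63 (total $2.53, still need 0.0 g).
Greedy by cheapest-per-g is optimal for a single linear constraint, so the minimum cost is $2.53.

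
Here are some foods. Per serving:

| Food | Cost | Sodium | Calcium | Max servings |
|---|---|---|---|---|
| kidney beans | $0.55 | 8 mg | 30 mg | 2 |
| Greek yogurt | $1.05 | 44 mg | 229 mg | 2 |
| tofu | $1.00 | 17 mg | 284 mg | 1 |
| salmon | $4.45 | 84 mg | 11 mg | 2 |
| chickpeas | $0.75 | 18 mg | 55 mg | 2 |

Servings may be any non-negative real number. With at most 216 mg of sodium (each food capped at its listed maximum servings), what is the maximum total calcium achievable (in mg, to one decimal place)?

Calcium per mg sodium: tofu 16.71, Greek yogurt 5.205, kidney beans 3.75, chickpeas 3.056, salmon 0.131.
Take 1 serving of tofu: uses 17 mg sodium, +284.0 mg calcium (running total 284.0 mg).
Take 2 servings of Greek yogurt: uses 88 mg sodium, +458.0 mg calcium (running total 742.0 mg).
Take 2 servings of kidney beans: uses 16 mg sodium, +60.0 mg calcium (running total 802.0 mg).
Take 2 servings of chickpeas: uses 36 mg sodium, +110.0 mg calcium (running total 912.0 mg).
Take 0.7024 servings of salmon: uses 59 mg sodium, +7.7 mg calcium (running total 919.7 mg).
Greedy by best ratio exhausts the sodium allowance optimally: 919.7 mg.

919.7 mg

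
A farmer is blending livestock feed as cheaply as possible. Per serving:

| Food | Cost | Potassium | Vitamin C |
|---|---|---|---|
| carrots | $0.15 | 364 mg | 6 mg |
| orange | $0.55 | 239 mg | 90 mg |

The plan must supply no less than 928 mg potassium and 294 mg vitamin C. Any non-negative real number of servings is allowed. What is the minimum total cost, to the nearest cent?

The cheapest plan sits at a corner of the feasible region — with two constraints it uses at most two foods.
carrots only: max(928/364, 294/6) = 49 servings → $7.35.
orange only: max(928/239, 294/90) = 3.883 servings → $2.14.
carrots + orange with both tight: 0.4231 servings and 3.238 servings → $1.84.
The minimum over all feasible corners is $1.84.

$1.84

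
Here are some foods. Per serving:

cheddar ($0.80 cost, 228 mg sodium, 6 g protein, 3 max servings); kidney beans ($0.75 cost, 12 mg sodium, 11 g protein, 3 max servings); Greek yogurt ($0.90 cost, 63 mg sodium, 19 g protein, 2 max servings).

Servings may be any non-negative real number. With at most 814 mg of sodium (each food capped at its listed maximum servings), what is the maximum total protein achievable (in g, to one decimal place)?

Protein per mg sodium: kidney beans 0.9167, Greek yogurt 0.3016, cheddar 0.02632.
Take 3 servings of kidney beans: uses 36 mg sodium, +33.0 g protein (running total 33.0 g).
Take 2 servings of Greek yogurt: uses 126 mg sodium, +38.0 g protein (running total 71.0 g).
Take 2.86 servings of cheddar: uses 652 mg sodium, +17.2 g protein (running total 88.2 g).
Filling greedily by protein-per-mg sodium is optimal for one linear limit, giving 88.2 g.

88.2 g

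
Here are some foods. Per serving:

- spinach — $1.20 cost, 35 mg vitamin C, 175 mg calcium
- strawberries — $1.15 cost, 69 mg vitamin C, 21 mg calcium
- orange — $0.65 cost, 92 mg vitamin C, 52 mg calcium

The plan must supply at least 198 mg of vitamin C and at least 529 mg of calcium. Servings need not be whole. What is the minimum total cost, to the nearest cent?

$3.96

Compare the cost at each extreme point of the feasible region.
spinach only: max(198/35, 529/175) = 5.657 servings → $6.79.
strawberries only: max(198/69, 529/21) = 25.19 servings → $28.97.
orange only: max(198/92, 529/52) = 10.17 servings → $6.61.
spinach + strawberries with both tight: 2.852 servings and 1.423 servings → $5.06.
spinach + orange with both tight: 2.687 servings and 1.13 servings → $3.96.
strawberries + orange: the both-tight solution has a negative serving — not a feasible corner.
Cheapest feasible corner: $3.96.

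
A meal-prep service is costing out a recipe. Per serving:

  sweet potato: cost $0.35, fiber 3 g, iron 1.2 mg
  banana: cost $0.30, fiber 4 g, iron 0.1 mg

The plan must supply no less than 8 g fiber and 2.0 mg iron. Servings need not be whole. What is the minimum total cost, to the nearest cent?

$0.80

A basic optimal solution has at most two foods positive. Try each food alone and each pair with both targets met exactly.
sweet potato only: max(8/3, 2.0/1.2) = 2.667 servings → $0.93.
banana only: max(8/4, 2.0/0.1) = 20 servings → $6.00.
sweet potato + banana with both tight: 1.6 servings and 0.8 servings → $0.80.
So the least-cost plan costs $0.80.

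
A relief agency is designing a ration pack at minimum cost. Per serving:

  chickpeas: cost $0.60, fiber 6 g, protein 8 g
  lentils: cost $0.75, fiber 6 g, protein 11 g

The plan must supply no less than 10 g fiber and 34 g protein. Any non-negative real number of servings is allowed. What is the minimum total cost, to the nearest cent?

$2.32

The cheapest plan sits at a corner of the feasible region — with two constraints it uses at most two foods.
chickpeas only: max(10/6, 34/8) = 4.25 servings → $2.55.
lentils only: max(10/6, 34/11) = 3.091 servings → $2.32.
chickpeas + lentils with both targets exact would need a negative amount; discard.
The minimum over all feasible corners is $2.32.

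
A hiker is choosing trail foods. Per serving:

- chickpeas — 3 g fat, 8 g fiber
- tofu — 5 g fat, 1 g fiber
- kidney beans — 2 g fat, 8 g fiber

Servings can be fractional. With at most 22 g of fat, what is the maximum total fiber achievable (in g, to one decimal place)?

88.0 g

Fiber per g fat: kidney beans 4, chickpeas 2.667, tofu 0.2.
With no serving limits, spend the whole fat allowance on kidney beans: 22 g / 2 g × 8 g = 88.0 g.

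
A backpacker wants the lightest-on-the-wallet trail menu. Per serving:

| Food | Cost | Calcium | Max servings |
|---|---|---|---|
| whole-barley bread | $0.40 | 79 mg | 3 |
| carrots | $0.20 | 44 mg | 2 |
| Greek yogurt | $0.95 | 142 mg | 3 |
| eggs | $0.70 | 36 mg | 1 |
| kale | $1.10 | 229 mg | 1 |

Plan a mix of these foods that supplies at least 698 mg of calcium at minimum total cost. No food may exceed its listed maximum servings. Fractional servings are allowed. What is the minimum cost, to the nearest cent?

$3.66

Cost per mg of calcium: carrots $0.0045, kale $0.0048, whole-barley bread $0.0051, Greek yogurt $0.0067, eggs $0.0194.
Take 2 servings of carrots: +88.0 mg calcium for $0.40 (total $0.40, still need 610.0 mg).
Take 1 serving of kale: +229.0 mg calcium for $1.10 (total $1.50, still need 381.0 mg).
Take 3 servings of whole-barley bread: +237.0 mg calcium for $1.20 (total $2.70, still need 144.0 mg).
Take 1.014 servings of Greek yogurt: +144.0 mg calcium for $0.96 (total $3.66, still need 0.0 mg).
Greedy by cheapest-per-mg is optimal for a single linear constraint, so the minimum cost is $3.66.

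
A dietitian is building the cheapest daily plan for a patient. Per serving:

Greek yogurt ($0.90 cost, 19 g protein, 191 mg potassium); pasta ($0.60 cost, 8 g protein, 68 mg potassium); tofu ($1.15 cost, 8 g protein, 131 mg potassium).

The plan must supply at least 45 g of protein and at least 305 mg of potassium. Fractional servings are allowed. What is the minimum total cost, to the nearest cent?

$2.13

At the optimum either one food covers both requirements or two foods hit both targets exactly; no other combination can be cheaper.
Greek yogurt only: max(45/19, 305/191) = 2.368 servings → $2.13.
pasta only: max(45/8, 305/68) = 5.625 servings → $3.38.
tofu only: max(45/8, 305/131) = 5.625 servings → $6.47.
Greek yogurt + pasta: the both-tight solution has a negative serving — not a feasible corner.
Greek yogurt + tofu: intersection lies outside the first quadrant.
pasta + tofu: the both-tight solution has a negative serving — not a feasible corner.
Cheapest feasible corner: $2.13.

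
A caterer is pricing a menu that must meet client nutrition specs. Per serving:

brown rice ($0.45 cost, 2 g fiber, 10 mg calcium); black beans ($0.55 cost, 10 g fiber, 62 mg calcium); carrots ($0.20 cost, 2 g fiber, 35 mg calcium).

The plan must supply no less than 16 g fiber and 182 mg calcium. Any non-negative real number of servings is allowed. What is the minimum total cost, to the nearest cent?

An LP optimum is at a vertex; with two nutrient constraints at most two foods are used. Check each candidate.
brown rice only: max(16/2, 182/10) = 18.2 servings → $8.19.
black beans only: max(16/10, 182/62) = 2.935 servings → $1.61.
carrots only: max(16/2, 182/35) = 8 servings → $1.60.
brown rice + black beans with both targets exact would need a negative amount; discard.
brown rice + carrots with both tight: 3.92 servings and 4.08 servings → $2.58.
black beans + carrots with both tight: 0.8673 servings and 3.664 servings → $1.21.
So the least-cost plan costs $1.21.

$1.21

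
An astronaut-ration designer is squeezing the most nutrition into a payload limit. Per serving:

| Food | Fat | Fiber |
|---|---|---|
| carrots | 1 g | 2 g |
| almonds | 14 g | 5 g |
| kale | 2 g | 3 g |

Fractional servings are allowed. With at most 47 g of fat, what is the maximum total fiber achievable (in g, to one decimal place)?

94.0 g

Fiber per g fat: carrots 2, kale 1.5, almonds 0.3571.
With no serving limits, spend the whole fat allowance on carrots: 47 g / 1 g × 2 g = 94.0 g.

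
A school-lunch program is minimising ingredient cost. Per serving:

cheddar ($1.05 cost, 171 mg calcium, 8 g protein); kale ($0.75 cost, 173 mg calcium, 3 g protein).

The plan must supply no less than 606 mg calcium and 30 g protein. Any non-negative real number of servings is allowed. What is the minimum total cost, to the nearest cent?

$3.94

Check every corner: each single food scaled to meet both minima, and each pair solved so both constraints bind.
cheddar only: max(606/171, 30/8) = 3.75 servings → $3.94.
kale only: max(606/173, 30/3) = 10 servings → $7.50.
cheddar + kale: intersection lies outside the first quadrant.
The minimum over all feasible corners is $3.94.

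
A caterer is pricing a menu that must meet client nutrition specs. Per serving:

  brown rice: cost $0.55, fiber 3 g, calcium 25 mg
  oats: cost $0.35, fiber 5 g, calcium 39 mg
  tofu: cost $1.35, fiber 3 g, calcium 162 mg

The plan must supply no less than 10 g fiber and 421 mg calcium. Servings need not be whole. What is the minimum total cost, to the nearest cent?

At the optimum either one food covers both requirements or two foods hit both targets exactly; no other combination can be cheaper.
brown rice only: max(10/3, 421/25) = 16.84 servings → $9.26.
oats only: max(10/5, 421/39) = 10.79 servings → $3.78.
tofu only: max(10/3, 421/162) = 3.333 servings → $4.50.
brown rice + oats: intersection lies outside the first quadrant.
brown rice + tofu with both tight: 0.8686 servings and 2.465 servings → $3.81.
oats + tofu with both tight: 0.5152 servings and 2.475 servings → $3.52.
The minimum over all feasible corners is $3.52.

$3.52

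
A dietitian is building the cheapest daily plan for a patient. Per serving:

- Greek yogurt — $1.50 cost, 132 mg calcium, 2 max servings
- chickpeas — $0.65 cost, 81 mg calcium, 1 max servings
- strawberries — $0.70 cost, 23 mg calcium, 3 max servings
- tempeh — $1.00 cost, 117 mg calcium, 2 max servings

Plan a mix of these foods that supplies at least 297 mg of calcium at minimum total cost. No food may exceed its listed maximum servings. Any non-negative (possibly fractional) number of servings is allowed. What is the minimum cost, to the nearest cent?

Cost per mg of calcium: chickpeas $0.0080, tempeh $0.0085, Greek yogurt $0.0114, strawberries $0.0304.
Take 1 serving of chickpeas: +81.0 mg calcium for $0.65 (total $0.65, still need 216.0 mg).
Take 1.846 servings of tempeh: +216.0 mg calcium for $1.85 (total $2.50, still need 0.0 mg).
Greedy by cheapest-per-mg is optimal for a single linear constraint, so the minimum cost is $2.50.

$2.50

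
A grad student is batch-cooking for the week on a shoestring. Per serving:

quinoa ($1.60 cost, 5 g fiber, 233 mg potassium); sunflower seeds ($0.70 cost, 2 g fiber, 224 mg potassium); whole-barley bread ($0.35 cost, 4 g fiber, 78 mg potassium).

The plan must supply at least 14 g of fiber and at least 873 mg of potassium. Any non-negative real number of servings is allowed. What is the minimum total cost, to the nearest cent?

$2.93

Two binding constraints pin down two serving amounts, so the optimal mix uses at most two foods. The candidates are each food alone (scaled to the tighter of fiber/potassium) and each pair with both constraints tight.
quinoa only: max(14/5, 873/233) = 3.747 servings → $5.99.
sunflower seeds only: max(14/2, 873/224) = 7 servings → $4.90.
whole-barley bread only: max(14/4, 873/78) = 11.19 servings → $3.92.
quinoa + sunflower seeds with both tight: 2.125 servings and 1.687 servings → $4.58.
quinoa + whole-barley bread: intersection lies outside the first quadrant.
sunflower seeds + whole-barley bread with both tight: 3.243 servings and 1.878 servings → $2.93.
So the least-cost plan costs $2.93.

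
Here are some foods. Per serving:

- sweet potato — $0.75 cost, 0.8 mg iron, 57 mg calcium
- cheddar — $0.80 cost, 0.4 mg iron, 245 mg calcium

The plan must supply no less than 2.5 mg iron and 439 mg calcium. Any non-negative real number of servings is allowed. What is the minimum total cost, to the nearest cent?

$2.86

The cheapest plan sits at a corner of the feasible region — with two constraints it uses at most two foods.
sweet potato only: max(2.5/0.8, 439/57) = 7.702 servings → $5.78.
cheddar only: max(2.5/0.4, 439/245) = 6.25 servings → $5.00.
sweet potato + cheddar with both tight: 2.523 servings and 1.205 servings → $2.86.
So the least-cost plan costs $2.86.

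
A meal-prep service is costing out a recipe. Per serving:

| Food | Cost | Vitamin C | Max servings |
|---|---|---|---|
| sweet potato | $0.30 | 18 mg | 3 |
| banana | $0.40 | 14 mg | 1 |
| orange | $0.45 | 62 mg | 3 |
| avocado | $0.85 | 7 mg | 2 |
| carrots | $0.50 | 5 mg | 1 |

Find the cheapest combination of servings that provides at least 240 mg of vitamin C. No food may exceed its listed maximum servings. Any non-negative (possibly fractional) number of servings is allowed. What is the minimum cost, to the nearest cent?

Cost per mg of vitamin C: orange $0.0073, sweet potato $0.0167, banana $0.0286, carrots $0.1000, avocado $0.1214.
Take 3 servings of orange: +186.0 mg vitamin C for $1.35 (total $1.35, still need 54.0 mg).
Take 3 servings of sweet potato: +54.0 mg vitamin C for $0.90 (total $2.25, still need 0.0 mg).
Filling from the cheapest source first is optimal under one linear minimum: $2.25.

$2.25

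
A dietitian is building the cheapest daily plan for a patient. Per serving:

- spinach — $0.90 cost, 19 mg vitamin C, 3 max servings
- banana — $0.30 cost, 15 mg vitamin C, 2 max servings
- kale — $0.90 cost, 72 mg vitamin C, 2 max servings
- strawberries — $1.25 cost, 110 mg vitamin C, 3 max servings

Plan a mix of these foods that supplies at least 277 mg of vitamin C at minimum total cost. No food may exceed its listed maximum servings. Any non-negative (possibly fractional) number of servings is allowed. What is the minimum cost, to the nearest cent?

Cost per mg of vitamin C: strawberries $0.0114, kale $0.0125, banana $0.0200, spinach $0.0474.
Take 2.518 servings of strawberries: +277.0 mg vitamin C for $3.15 (total $3.15, still need 0.0 mg).
Greedy by cheapest-per-mg is optimal for a single linear constraint, so the minimum cost is $3.15.

$3.15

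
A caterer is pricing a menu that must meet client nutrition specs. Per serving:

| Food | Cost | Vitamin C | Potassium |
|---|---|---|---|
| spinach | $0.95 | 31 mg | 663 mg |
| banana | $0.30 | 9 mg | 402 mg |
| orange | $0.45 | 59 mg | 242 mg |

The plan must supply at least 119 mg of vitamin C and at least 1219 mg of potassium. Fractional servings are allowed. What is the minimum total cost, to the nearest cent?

With two linear requirements the optimum uses one or two foods; enumerate the corners.
spinach only: max(119/31, 1219/663) = 3.839 servings → $3.65.
banana only: max(119/9, 1219/402) = 13.22 servings → $3.97.
orange only: max(119/59, 1219/242) = 5.037 servings → $2.27.
spinach + banana with both targets exact would need a negative amount; discard.
spinach + orange with both tight: 1.364 servings and 1.3 servings → $1.88.
banana + orange with both tight: 2.002 servings and 1.712 servings → $1.37.
The minimum over all feasible corners is $1.37.

$1.37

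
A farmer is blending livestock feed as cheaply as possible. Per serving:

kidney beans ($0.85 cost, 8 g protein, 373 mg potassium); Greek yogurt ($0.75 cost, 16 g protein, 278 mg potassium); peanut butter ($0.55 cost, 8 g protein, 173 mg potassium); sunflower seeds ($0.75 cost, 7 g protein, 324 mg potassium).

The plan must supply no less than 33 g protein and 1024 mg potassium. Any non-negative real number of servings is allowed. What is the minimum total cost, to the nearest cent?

$2.46

For a min-cost LP with two ≥-constraints, a basic feasible solution has at most two positive variables.
kidney beans only: max(33/8, 1024/373) = 4.125 servings → $3.51.
Greek yogurt only: max(33/16, 1024/278) = 3.683 servings → $2.76.
peanut butter only: max(33/8, 1024/173) = 5.919 servings → $3.26.
sunflower seeds only: max(33/7, 1024/324) = 4.714 servings → $3.54.
kidney beans + Greek yogurt with both tight: 1.926 servings and 1.1 servings → $2.46.
kidney beans + peanut butter with both tight: 1.552 servings and 2.573 servings → $2.73.
kidney beans + sunflower seeds with both targets exact would need a negative amount; discard.
Greek yogurt + peanut butter: the both-tight solution has a negative serving — not a feasible corner.
Greek yogurt + sunflower seeds with both tight: 1.088 servings and 2.227 servings → $2.49.
peanut butter + sunflower seeds with both tight: 2.552 servings and 1.798 servings → $2.75.
The minimum over all feasible corners is $2.46.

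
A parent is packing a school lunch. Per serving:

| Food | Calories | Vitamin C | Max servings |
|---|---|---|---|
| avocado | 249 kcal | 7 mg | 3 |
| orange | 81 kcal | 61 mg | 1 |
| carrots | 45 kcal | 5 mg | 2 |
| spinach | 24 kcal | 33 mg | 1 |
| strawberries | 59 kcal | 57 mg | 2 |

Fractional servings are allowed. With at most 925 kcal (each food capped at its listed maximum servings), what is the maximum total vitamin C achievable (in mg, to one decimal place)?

235.2 mg

Vitamin C per kcal: spinach 1.375, strawberries 0.9661, orange 0.7531, carrots 0.1111, avocado 0.02811.
Take 1 serving of spinach: uses 24 kcal, +33.0 mg vitamin C (running total 33.0 mg).
Take 2 servings of strawberries: uses 118 kcal, +114.0 mg vitamin C (running total 147.0 mg).
Take 1 serving of orange: uses 81 kcal, +61.0 mg vitamin C (running total 208.0 mg).
Take 2 servings of carrots: uses 90 kcal, +10.0 mg vitamin C (running total 218.0 mg).
Take 2.458 servings of avocado: uses 612 kcal, +17.2 mg vitamin C (running total 235.2 mg).
Greedy by best ratio exhausts the calories allowance optimally: 235.2 mg.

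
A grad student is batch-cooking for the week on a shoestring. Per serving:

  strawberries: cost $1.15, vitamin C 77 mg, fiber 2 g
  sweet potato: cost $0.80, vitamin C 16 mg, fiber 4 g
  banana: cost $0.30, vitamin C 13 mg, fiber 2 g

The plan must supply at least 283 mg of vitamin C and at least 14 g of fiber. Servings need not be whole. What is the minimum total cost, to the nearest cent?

Compare the cost at each extreme point of the feasible region.
strawberries only: max(283/77, 14/2) = 7 servings → $8.05.
sweet potato only: max(283/16, 14/4) = 17.69 servings → $14.15.
banana only: max(283/13, 14/2) = 21.77 servings → $6.53.
strawberries + sweet potato with both tight: 3.29 servings and 1.855 servings → $5.27.
strawberries + banana with both tight: 3 servings and 4 servings → $4.65.
sweet potato + banana with both targets exact would need a negative amount; discard.
So the least-cost plan costs $4.65.

$4.65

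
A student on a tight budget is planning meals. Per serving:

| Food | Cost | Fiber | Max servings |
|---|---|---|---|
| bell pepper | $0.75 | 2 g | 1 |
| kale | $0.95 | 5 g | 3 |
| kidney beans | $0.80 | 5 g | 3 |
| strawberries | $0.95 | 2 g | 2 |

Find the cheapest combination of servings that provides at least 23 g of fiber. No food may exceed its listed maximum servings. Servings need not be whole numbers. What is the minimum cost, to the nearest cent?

$3.92

Cost per g of fiber: kidney beans $0.1600, kale $0.1900, bell pepper $0.3750, strawberries $0.4750.
Take 3 servings of kidney beans: +15.0 g fiber for $2.40 (total $2.40, still need 8.0 g).
Take 1.6 servings of kale: +8.0 g fiber for $1.52 (total $3.92, still need 0.0 g).
Greedy by cheapest-per-g is optimal for a single linear constraint, so the minimum cost is $3.92.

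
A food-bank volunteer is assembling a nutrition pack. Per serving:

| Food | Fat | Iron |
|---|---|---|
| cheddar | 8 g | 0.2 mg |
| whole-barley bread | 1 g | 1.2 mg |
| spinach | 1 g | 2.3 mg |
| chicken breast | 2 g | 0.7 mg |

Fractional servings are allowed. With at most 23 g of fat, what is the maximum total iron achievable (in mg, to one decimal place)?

Iron per g fat: spinach 2.3, whole-barley bread 1.2, chicken breast 0.35, cheddar 0.025.
With no serving limits, spend the whole fat allowance on spinach: 23 g / 1 g × 2.3 mg = 52.9 mg.

52.9 mg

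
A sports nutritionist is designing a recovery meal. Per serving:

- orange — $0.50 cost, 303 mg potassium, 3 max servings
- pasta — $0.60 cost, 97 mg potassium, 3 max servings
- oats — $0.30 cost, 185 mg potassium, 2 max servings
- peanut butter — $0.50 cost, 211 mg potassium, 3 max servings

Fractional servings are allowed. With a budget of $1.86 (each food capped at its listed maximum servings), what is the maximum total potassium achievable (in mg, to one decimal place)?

1133.6 mg

Potassium per dollar: oats 616.7, orange 606, peanut butter 422, pasta 161.7.
Take 2 servings of oats: spends $0.60, +370.0 mg potassium (running total 370.0 mg).
Take 2.52 servings of orange: spends $1.26, +763.6 mg potassium (running total 1133.6 mg).
Filling greedily by potassium-per-dollar is optimal for one linear limit, giving 1133.6 mg.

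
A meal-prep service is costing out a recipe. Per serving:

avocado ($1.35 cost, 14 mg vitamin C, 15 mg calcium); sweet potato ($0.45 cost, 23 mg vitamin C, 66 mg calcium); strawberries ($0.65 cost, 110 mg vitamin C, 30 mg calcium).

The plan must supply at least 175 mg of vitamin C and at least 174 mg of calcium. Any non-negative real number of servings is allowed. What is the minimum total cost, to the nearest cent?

Compare the cost at each extreme point of the feasible region.
avocado only: max(175/14, 174/15) = 12.5 servings → $16.88.
sweet potato only: max(175/23, 174/66) = 7.609 servings → $3.42.
strawberries only: max(175/110, 174/30) = 5.8 servings → $3.77.
avocado + sweet potato with both targets exact would need a negative amount; discard.
avocado + strawberries with both tight: 11.29 servings and 0.1537 servings → $15.35.
sweet potato + strawberries with both tight: 2.114 servings and 1.149 servings → $1.70.
The minimum over all feasible corners is $1.70.

$1.70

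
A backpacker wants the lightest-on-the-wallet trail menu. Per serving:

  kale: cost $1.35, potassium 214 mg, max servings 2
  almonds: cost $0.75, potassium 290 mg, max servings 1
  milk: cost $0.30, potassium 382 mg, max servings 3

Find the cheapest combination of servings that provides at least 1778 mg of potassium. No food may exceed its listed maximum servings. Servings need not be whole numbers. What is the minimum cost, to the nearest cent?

$3.81

Cost per mg of potassium: milk $0.0008, almonds $0.0026, kale $0.0063.
Take 3 servings of milk: +1146.0 mg potassium for $0.90 (total $0.90, still need 632.0 mg).
Take 1 serving of almonds: +290.0 mg potassium for $0.75 (total $1.65, still need 342.0 mg).
Take 1.598 servings of kale: +342.0 mg potassium for $2.16 (total $3.81, still need 0.0 mg).
Filling from the cheapest source first is optimal under one linear minimum: $3.81.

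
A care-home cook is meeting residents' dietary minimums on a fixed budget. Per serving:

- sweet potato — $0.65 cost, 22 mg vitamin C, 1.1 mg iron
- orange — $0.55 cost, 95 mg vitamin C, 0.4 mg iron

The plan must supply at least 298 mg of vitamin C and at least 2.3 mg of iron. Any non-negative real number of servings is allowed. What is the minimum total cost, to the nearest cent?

Two binding constraints pin down two serving amounts, so the optimal mix uses at most two foods. The candidates are each food alone (scaled to the tighter of vitamin C/iron) and each pair with both constraints tight.
sweet potato only: max(298/22, 2.3/1.1) = 13.55 servings → $8.80.
orange only: max(298/95, 2.3/0.4) = 5.75 servings → $3.16.
sweet potato + orange with both tight: 1.038 servings and 2.897 servings → $2.27.
Cheapest feasible corner: $2.27.

$2.27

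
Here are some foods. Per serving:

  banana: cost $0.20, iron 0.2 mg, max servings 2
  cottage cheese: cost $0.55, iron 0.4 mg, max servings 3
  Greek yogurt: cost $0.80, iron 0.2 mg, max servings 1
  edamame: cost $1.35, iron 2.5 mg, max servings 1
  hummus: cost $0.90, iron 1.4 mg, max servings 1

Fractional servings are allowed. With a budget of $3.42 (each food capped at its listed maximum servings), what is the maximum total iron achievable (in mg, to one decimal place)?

4.9 mg

Iron per dollar: edamame 1.852, hummus 1.556, banana 1, cottage cheese 0.7273, Greek yogurt 0.25.
Take 1 serving of edamame: spends $1.35, +2.5 mg iron (running total 2.5 mg).
Take 1 serving of hummus: spends $0.90, +1.4 mg iron (running total 3.9 mg).
Take 2 servings of banana: spends $0.40, +0.4 mg iron (running total 4.3 mg).
Take 1.4 servings of cottage cheese: spends $0.77, +0.6 mg iron (running total 4.9 mg).
Filling greedily by iron-per-dollar is optimal for one linear limit, giving 4.9 mg.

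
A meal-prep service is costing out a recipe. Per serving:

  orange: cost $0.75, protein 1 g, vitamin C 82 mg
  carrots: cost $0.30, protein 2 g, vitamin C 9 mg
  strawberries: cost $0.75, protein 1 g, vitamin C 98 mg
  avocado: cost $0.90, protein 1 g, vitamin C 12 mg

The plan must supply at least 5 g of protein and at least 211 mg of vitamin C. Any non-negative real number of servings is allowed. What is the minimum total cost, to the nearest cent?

$1.96

Minimising a linear cost over {protein ≥ 5, vitamin C ≥ 211, servings ≥ 0} — the optimum is at a vertex, using one or two foods.
orange only: max(5/1, 211/82) = 5 servings → $3.75.
carrots only: max(5/2, 211/9) = 23.44 servings → $7.03.
strawberries only: max(5/1, 211/98) = 5 servings → $3.75.
avocado only: max(5/1, 211/12) = 17.58 servings → $15.82.
orange + carrots with both tight: 2.432 servings and 1.284 servings → $2.21.
orange + strawberries: intersection lies outside the first quadrant.
orange + avocado with both tight: 2.157 servings and 2.843 servings → $4.18.
carrots + strawberries with both tight: 1.492 servings and 2.016 servings → $1.96.
carrots + avocado: intersection lies outside the first quadrant.
strawberries + avocado with both tight: 1.756 servings and 3.244 servings → $4.24.
The minimum over all feasible corners is $1.96.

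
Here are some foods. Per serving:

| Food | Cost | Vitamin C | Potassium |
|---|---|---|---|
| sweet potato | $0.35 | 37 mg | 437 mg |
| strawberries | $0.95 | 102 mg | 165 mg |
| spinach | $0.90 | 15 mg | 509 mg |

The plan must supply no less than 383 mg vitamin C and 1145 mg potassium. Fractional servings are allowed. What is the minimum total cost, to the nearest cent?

$3.57

Minimising a linear cost over {vitamin C ≥ 383, potassium ≥ 1145, servings ≥ 0} — the optimum is at a vertex, using one or two foods.
sweet potato only: max(383/37, 1145/437) = 10.35 servings → $3.62.
strawberries only: max(383/102, 1145/165) = 6.939 servings → $6.59.
spinach only: max(383/15, 1145/509) = 25.53 servings → $22.98.
sweet potato + strawberries with both tight: 1.393 servings and 3.25 servings → $3.57.
sweet potato + spinach with both targets exact would need a negative amount; discard.
strawberries + spinach with both tight: 3.595 servings and 1.084 servings → $4.39.
Cheapest feasible corner: $3.57.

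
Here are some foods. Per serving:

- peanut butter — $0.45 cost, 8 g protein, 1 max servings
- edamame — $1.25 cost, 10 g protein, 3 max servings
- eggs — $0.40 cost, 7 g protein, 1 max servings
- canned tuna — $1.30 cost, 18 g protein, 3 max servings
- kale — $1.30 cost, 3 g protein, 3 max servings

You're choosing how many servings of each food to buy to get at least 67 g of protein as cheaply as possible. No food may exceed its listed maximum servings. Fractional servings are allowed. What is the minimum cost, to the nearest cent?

$4.61

Cost per g of protein: peanut butter $0.0563, eggs $0.0571, canned tuna $0.0722, edamame $0.1250, kale $0.4333.
Take 1 serving of peanut butter: +8.0 g protein for $0.45 (total $0.45, still need 59.0 g).
Take 1 serving of eggs: +7.0 g protein for $0.40 (total $0.85, still need 52.0 g).
Take 2.889 servings of canned tuna: +52.0 g protein for $3.76 (total $4.61, still need 0.0 g).
Greedy by cheapest-per-g is optimal for a single linear constraint, so the minimum cost is $4.61.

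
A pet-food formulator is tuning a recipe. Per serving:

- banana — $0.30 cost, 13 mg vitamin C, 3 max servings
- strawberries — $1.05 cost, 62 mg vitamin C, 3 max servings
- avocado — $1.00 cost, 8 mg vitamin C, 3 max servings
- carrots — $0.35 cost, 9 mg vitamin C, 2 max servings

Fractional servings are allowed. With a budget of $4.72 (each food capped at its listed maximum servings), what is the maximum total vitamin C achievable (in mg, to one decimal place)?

242.2 mg

Vitamin C per dollar: strawberries 59.05, banana 43.33, carrots 25.71, avocado 8.
Take 3 servings of strawberries: spends $3.15, +186.0 mg vitamin C (running total 186.0 mg).
Take 3 servings of banana: spends $0.90, +39.0 mg vitamin C (running total 225.0 mg).
Take 1.914 servings of carrots: spends $0.67, +17.2 mg vitamin C (running total 242.2 mg).
Filling greedily by vitamin C-per-dollar is optimal for one linear limit, giving 242.2 mg.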